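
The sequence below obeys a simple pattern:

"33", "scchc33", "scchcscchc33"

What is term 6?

scchcscchcscchcscchcscchc33

Each term is the previous one with scchc prepended.
From scchcscchc33, 3 further steps: scchcscchc33 → scchcscchcscchc33 → scchcscchcscchcscchc33 → (answer).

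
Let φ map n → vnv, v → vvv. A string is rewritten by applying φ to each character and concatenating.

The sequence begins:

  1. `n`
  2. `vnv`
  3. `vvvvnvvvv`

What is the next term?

vvvvvvvvvvvvvnvvvvvvvvvvvvv

Rewriting each symbol of vvvvnvvvv: v→vvv, v→vvv, v→vvv, v→vvv, n→vnv, v→vvv, v→vvv, v→vvv, v→vvv, which concatenates to vvv vvv vvv vvv vnv vvv vvv vvv vvv.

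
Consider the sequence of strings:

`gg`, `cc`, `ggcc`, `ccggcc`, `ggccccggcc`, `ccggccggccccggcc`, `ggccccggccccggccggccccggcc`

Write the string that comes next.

ccggccggccccggccggccccggccccggccggccccggcc

From term 3 onward, concatenate the second-to-last term with the last: gg·cc = ggcc, cc·ggcc = ccggcc, …
Continuing: ccggccggccccggcc · ggccccggccccggccggccccggcc gives term 8.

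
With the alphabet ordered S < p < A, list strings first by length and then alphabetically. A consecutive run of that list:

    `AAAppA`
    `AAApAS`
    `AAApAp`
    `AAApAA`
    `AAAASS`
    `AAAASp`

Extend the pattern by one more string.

AAAASA

The successor of AAAASp increments the rightmost position that isn't already A and resets every position after it to S.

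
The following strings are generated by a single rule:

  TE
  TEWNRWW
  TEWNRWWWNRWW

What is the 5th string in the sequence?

TEWNRWWWNRWWWNRWWWNRWW

The strings grow by a fixed suffix WNRWW each time.
From TEWNRWWWNRWW, 2 further steps: TEWNRWWWNRWW → TEWNRWWWNRWWWNRWW → (answer).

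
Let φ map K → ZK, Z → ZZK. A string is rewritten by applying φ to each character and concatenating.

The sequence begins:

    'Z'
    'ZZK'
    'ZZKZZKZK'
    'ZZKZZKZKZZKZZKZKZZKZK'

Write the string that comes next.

Rewriting the 21 symbols of ZZKZZKZKZZKZZKZKZZKZK one by one yields ZZK ZZK ZK ZZK ZZK ZK ZZK ZK ZZK ZZK ZK ZZK ZZK ZK ZZK ZK ZZK ZZK ZK ZZK ZK; concatenated:

ZZKZZKZKZZKZZKZKZZKZKZZKZZKZKZZKZZKZKZZKZKZZKZZKZKZZKZK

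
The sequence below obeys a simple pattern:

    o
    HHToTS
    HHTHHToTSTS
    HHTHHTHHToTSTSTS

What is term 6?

HHTHHTHHTHHTHHToTSTSTSTSTS

s(k+1) = HHT·s(k)·TS, so each term gains HHT as a prefix and TS as a suffix.
From HHTHHTHHToTSTSTS, 2 further steps: HHTHHTHHToTSTSTS → HHTHHTHHTHHToTSTSTSTS → (answer).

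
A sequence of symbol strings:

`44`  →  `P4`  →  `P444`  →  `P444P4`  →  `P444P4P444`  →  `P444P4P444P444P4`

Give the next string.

P444P4P444P444P4P444P4P444

Each term (from the third on) is the previous term followed by the one before it: term 3 = P4·44 = P444.
So term 7 is P444P4P444P444P4·P444P4P444.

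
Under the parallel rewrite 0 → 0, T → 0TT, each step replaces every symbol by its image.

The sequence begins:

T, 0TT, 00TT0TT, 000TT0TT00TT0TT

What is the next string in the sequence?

Replace each of the 15 characters of 000TT0TT00TT0TT in place — 0 0 0 0TT 0TT 0 0TT 0TT 0 0 0TT 0TT 0 0TT 0TT — and concatenate.

0000TT0TT00TT0TT000TT0TT00TT0TT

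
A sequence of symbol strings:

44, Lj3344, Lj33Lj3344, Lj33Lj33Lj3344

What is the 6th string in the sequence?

Lj33Lj33Lj33Lj33Lj3344

The strings grow by a fixed prefix Lj33 each time.
From Lj33Lj33Lj3344, 2 further steps: Lj33Lj33Lj3344 → Lj33Lj33Lj33Lj3344 → (answer).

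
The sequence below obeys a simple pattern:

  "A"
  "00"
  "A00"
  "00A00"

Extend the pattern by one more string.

A0000A00

From term 3 onward, concatenate the second-to-last term with the last: A·00 = A00, 00·A00 = 00A00, …
So term 5 is A00·00A00.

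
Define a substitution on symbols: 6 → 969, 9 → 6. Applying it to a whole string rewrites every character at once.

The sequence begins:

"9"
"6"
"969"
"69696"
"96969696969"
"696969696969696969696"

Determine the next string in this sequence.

Rewriting the 21 symbols of 696969696969696969696 one by one yields 969 6 969 6 969 6 969 6 969 6 969 6 969 6 969 6 969 6 969 6 969; concatenated:

9696969696969696969696969696969696969696969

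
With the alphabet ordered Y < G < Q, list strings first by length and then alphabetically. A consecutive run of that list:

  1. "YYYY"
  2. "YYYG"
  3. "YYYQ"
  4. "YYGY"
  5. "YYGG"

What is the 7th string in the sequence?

YYQY

Continuing the enumeration 2 steps past YYGG: YYGG → YYGQ → (answer).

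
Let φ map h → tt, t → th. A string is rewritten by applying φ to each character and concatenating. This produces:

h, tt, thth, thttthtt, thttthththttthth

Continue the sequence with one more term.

thttthththttthttthttthththttthtt

Applying the rule to each of the 16 symbols of thttthththttthth gives the pieces th tt th th th tt th tt th tt th th th tt th tt, which concatenate to the answer.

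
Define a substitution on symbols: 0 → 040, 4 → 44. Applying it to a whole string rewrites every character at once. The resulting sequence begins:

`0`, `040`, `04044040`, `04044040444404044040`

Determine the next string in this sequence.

Replace each of the 20 characters of 04044040444404044040 in place — 040 44 040 44 44 040 44 040 44 44 44 44 040 44 040 44 44 040 44 040 — and concatenate.

040440404444040440404444444404044040444404044040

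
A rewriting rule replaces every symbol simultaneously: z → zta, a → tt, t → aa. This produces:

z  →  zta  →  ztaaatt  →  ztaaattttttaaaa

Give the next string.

Rewriting the 15 symbols of ztaaattttttaaaa one by one yields zta aa tt tt tt aa aa aa aa aa aa tt tt tt tt; concatenated:

ztaaattttttaaaaaaaaaaaatttttttt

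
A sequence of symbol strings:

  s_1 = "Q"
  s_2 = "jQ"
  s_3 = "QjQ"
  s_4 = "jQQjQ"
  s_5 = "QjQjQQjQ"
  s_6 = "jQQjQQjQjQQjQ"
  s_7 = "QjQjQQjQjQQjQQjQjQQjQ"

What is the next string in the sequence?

Each term (from the third on) is the two preceding terms concatenated in order: term 3 = Q·jQ = QjQ.
The next term joins jQQjQQjQjQQjQ and QjQjQQjQjQQjQQjQjQQjQ.

jQQjQQjQjQQjQQjQjQQjQjQQjQQjQjQQjQ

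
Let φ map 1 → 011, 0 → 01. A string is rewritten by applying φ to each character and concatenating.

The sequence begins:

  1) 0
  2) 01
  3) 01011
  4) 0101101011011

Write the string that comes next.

Replace each of the 13 characters of 0101101011011 in place — 01 011 01 011 011 01 011 01 011 011 01 011 011 — and concatenate.

0101101011011010110101101101011011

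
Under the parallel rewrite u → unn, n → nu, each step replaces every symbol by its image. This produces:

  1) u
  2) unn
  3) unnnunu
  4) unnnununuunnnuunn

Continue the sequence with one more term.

unnnununuunnnuunnnuunnunnnununuunnunnnunu

Applying the rule to each of the 17 symbols of unnnununuunnnuunn gives the pieces unn nu nu nu unn nu unn nu unn unn nu nu nu unn unn nu nu, which concatenate to the answer.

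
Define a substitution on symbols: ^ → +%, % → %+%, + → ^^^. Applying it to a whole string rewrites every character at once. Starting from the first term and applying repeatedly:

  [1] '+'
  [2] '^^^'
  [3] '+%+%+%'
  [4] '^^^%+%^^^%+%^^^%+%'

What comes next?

Rewriting the 18 symbols of ^^^%+%^^^%+%^^^%+% one by one yields +% +% +% %+% ^^^ %+% +% +% +% %+% ^^^ %+% +% +% +% %+% ^^^ %+%; concatenated:

+%+%+%%+%^^^%+%+%+%+%%+%^^^%+%+%+%+%%+%^^^%+%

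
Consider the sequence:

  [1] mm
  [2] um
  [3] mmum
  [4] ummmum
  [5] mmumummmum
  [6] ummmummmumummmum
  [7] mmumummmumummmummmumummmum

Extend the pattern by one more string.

From term 3 onward, concatenate the second-to-last term with the last: mm·um = mmum, um·mmum = ummmum, …
So term 8 is ummmummmumummmum·mmumummmumummmummmumummmum.

ummmummmumummmummmumummmumummmummmumummmum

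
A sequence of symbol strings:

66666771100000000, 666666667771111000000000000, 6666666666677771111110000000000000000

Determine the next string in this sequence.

Reading off run lengths: 6 runs 5, 8, 11; 7 runs 2, 3, 4; 1 runs 2, 4, 6; 0 runs 8, 12, 16 — each is linear in n, where the shown terms are n = 2, 3, 4.
Setting n = 5 gives 14, 5, 8, 20 characters in each block.

66666666666666777771111111100000000000000000000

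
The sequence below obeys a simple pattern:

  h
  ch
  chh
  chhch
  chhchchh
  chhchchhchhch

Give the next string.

Each term (from the third on) is the previous term followed by the one before it: term 3 = ch·h = chh.
The next term joins chhchchhchhch and chhchchh.

chhchchhchhchchhchchh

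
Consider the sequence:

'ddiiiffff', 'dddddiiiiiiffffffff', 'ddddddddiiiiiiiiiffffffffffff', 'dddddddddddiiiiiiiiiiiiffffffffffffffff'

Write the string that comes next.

Reading off run lengths: d runs 2, 5, 8, 11; i runs 3, 6, 9, 12; f runs 4, 8, 12, 16 — each is linear in n (n = 1, 2, …).
At n = 5 the blocks have lengths 14, 15, 20.

ddddddddddddddiiiiiiiiiiiiiiiffffffffffffffffffff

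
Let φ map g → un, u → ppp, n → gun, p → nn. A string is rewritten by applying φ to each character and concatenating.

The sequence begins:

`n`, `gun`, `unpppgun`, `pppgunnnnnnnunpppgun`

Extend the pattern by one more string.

Applying the rule to each of the 20 symbols of pppgunnnnnnnunpppgun gives the pieces nn nn nn un ppp gun gun gun gun gun gun gun ppp gun nn nn nn un ppp gun, which concatenate to the answer.

nnnnnnunpppgungungungungungungunpppgunnnnnnnunpppgun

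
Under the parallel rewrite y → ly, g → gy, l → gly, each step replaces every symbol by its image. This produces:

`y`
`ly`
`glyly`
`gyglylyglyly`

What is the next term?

Apply φ to gyglylyglyly symbol by symbol: g→gy, y→ly, g→gy, l→gly, y→ly, l→gly, y→ly, g→gy, l→gly, y→ly, l→gly, y→ly; joined: gy ly gy gly ly gly ly gy gly ly gly ly.

gylygyglylyglylygyglylyglyly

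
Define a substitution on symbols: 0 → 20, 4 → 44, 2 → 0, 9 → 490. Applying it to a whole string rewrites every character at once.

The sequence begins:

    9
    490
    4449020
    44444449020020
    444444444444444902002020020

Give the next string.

Replace each of the 27 characters of 444444444444444902002020020 in place — 44 44 44 44 44 44 44 44 44 44 44 44 44 44 44 490 20 0 20 20 0 20 0 20 20 0 20 — and concatenate.

444444444444444444444444444444490200202002002020020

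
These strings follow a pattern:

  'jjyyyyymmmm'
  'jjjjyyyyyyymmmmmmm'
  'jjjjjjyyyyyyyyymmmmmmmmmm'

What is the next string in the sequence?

jjjjjjjjyyyyyyyyyyymmmmmmmmmmmmm

Each string has the form j^{2n} y^{2n+3} m^{3n+1} (n = 1, 2, …).
At n = 4 the blocks have lengths 8, 11, 13.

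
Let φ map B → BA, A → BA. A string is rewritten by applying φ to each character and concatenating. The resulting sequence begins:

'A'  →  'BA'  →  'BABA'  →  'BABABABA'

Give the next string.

Apply φ to BABABABA symbol by symbol: B→BA, A→BA, B→BA, A→BA, B→BA, A→BA, B→BA, A→BA; joined: BA BA BA BA BA BA BA BA.

BABABABABABABABA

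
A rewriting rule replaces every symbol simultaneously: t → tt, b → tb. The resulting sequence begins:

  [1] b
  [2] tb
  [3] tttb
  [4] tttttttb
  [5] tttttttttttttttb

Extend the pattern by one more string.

tttttttttttttttttttttttttttttttb

Applying the rule to each of the 16 symbols of tttttttttttttttb gives the pieces tt tt tt tt tt tt tt tt tt tt tt tt tt tt tt tb, which concatenate to the answer.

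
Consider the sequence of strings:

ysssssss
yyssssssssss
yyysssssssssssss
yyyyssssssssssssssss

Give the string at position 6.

yyyyyyssssssssssssssssssssss

The n-th term is n-1 y's then 3n+1 s's, where the shown terms are n = 2, 3, 4, 5.
Setting n = 7 gives 6, 22 characters in each block.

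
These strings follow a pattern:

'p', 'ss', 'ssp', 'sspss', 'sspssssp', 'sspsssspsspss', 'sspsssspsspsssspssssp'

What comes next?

sspsssspsspsssspsssspsspsssspsspss

This is a Fibonacci-style word recurrence s(k) = s(k−1)·s(k−2): e.g. ss·p = ssp.
Continuing: sspsssspsspsssspssssp · sspsssspsspss gives term 8.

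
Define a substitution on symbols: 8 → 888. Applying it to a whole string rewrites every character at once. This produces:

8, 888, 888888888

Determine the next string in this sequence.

888888888888888888888888888

Apply φ to 888888888 symbol by symbol: 8→888, 8→888, 8→888, 8→888, 8→888, 8→888, 8→888, 8→888, 8→888; joined: 888 888 888 888 888 888 888 888 888.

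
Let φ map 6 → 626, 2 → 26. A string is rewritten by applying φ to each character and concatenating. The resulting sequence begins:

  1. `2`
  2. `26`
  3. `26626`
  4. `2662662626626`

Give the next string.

φ(2662662626626) expands symbol-by-symbol to 26 626 626 26 626 626 26 626 26 626 626 26 626; joining the 13 pieces gives the next term.

2662662626626626266262662662626626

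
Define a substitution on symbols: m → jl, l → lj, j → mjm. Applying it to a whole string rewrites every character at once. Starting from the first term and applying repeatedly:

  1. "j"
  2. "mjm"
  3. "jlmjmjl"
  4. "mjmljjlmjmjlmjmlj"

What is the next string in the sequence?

Replace each of the 17 characters of mjmljjlmjmjlmjmlj in place — jl mjm jl lj mjm mjm lj jl mjm jl mjm lj jl mjm jl lj mjm — and concatenate.

jlmjmjlljmjmmjmljjlmjmjlmjmljjlmjmjlljmjm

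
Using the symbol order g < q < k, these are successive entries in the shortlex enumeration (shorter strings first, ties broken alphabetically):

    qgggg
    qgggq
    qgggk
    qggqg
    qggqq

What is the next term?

qggqk

Treat qggqq as a base-3 numeral over the given alphabet and add one, carrying through any trailing k's.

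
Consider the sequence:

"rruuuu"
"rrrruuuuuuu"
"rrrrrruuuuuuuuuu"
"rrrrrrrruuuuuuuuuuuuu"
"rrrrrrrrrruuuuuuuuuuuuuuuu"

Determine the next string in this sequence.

Reading off run lengths: r runs 2, 4, 6, 8, 10; u runs 4, 7, 10, 13, 16 — each is linear in n (n = 1, 2, …).
At n = 6 the blocks have lengths 12, 19.

rrrrrrrrrrrruuuuuuuuuuuuuuuuuuu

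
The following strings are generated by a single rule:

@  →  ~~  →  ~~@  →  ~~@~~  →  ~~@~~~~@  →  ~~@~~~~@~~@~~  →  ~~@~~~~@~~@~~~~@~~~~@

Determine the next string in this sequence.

This is a Fibonacci-style word recurrence s(k) = s(k−1)·s(k−2): e.g. ~~·@ = ~~@.
So term 8 is ~~@~~~~@~~@~~~~@~~~~@·~~@~~~~@~~@~~.

~~@~~~~@~~@~~~~@~~~~@~~@~~~~@~~@~~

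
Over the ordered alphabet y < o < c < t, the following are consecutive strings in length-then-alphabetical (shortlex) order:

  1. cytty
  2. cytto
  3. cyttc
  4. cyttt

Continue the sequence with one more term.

coyyy

The successor of cyttt increments the rightmost position that isn't already t and resets every position after it to y.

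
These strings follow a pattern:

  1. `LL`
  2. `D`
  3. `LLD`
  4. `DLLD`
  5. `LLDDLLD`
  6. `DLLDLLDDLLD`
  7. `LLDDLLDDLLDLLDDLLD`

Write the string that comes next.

Each term (from the third on) is the two preceding terms concatenated in order: term 3 = LL·D = LLD.
Continuing: DLLDLLDDLLD · LLDDLLDDLLDLLDDLLD gives term 8.

DLLDLLDDLLDLLDDLLDDLLDLLDDLLD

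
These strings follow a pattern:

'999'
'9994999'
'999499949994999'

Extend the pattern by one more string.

9994999499949994999499949994999

s(k+1) = s(k)·4·s(k) — each term doubles the last with '4' between the halves.
So the next term is two copies of 999499949994999 with '4' between the halves.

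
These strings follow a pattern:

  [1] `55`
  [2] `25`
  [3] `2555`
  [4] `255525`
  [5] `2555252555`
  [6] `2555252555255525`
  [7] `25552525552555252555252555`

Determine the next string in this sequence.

255525255525552525552525552555252555255525

Each term (from the third on) is the previous term followed by the one before it: term 3 = 25·55 = 2555.
The next term joins 25552525552555252555252555 and 2555252555255525.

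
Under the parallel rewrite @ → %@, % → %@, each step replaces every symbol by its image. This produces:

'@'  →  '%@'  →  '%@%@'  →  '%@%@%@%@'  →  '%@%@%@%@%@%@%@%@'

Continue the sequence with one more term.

%@%@%@%@%@%@%@%@%@%@%@%@%@%@%@%@

φ(%@%@%@%@%@%@%@%@) expands symbol-by-symbol to %@ %@ %@ %@ %@ %@ %@ %@ %@ %@ %@ %@ %@ %@ %@ %@; joining the 16 pieces gives the next term.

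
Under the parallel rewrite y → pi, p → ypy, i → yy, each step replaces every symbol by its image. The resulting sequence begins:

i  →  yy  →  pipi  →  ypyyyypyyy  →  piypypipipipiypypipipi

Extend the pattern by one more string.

Applying the rule to each of the 22 symbols of piypypipipipiypypipipi gives the pieces ypy yy pi ypy pi ypy yy ypy yy ypy yy ypy yy pi ypy pi ypy yy ypy yy ypy yy, which concatenate to the answer.

ypyyypiypypiypyyyypyyyypyyyypyyypiypypiypyyyypyyyypyyy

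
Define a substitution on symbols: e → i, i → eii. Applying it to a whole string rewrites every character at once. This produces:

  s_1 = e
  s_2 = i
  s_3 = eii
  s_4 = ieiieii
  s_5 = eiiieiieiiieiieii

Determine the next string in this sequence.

ieiieiieiiieiieiiieiieiieiiieiieiiieiieii

φ(eiiieiieiiieiieii) expands symbol-by-symbol to i eii eii eii i eii eii i eii eii eii i eii eii i eii eii; joining the 17 pieces gives the next term.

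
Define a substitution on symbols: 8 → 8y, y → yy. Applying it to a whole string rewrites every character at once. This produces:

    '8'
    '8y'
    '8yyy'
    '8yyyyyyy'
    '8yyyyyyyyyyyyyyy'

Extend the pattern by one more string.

8yyyyyyyyyyyyyyyyyyyyyyyyyyyyyyy

Replace each of the 16 characters of 8yyyyyyyyyyyyyyy in place — 8y yy yy yy yy yy yy yy yy yy yy yy yy yy yy yy — and concatenate.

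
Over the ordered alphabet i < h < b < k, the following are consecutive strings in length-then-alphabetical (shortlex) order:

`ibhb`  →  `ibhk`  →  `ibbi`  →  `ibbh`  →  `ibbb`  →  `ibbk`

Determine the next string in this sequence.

ibki

Find the rightmost character of ibbk below k, bump it to the next letter, and reset everything to its right to i.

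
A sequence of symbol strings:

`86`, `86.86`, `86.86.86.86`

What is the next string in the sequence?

86.86.86.86.86.86.86.86

s(k+1) = s(k)·.·s(k) — each term doubles the last with '.' between the halves.
So the next term is two copies of 86.86.86.86 with '.' between the halves.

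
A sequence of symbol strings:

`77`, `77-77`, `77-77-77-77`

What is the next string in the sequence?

Every step duplicates the string with '-' between the halves.
One more doubling of 77-77-77-77 gives the answer.

77-77-77-77-77-77-77-77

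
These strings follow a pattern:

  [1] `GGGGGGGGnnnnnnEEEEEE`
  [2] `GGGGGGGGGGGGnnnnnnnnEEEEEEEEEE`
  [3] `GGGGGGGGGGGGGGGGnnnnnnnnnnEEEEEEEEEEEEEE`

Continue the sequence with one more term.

Each string has the form G^{4n} n^{2n+2} E^{4n-2}, where the shown terms are n = 2, 3, 4.
Setting n = 5 gives 20, 12, 18 characters in each block.

GGGGGGGGGGGGGGGGGGGGnnnnnnnnnnnnEEEEEEEEEEEEEEEEEE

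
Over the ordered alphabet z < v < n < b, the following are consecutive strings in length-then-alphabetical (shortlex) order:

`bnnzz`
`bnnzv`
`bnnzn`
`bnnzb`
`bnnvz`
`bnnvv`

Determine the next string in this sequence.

Find the rightmost character of bnnvv below b, bump it to the next letter, and reset everything to its right to z.

bnnvn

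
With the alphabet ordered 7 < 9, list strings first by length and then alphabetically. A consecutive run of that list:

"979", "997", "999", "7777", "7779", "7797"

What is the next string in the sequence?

Treat 7797 as a base-2 numeral over the given alphabet and add one, carrying through any trailing 9's.

7799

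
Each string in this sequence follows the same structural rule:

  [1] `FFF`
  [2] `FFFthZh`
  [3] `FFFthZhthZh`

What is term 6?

FFFthZhthZhthZhthZhthZh

Every step adds thZh to the end: s(k+1) = s(k)·thZh.
From FFFthZhthZh, 3 further steps: FFFthZhthZh → FFFthZhthZhthZh → FFFthZhthZhthZhthZh → (answer).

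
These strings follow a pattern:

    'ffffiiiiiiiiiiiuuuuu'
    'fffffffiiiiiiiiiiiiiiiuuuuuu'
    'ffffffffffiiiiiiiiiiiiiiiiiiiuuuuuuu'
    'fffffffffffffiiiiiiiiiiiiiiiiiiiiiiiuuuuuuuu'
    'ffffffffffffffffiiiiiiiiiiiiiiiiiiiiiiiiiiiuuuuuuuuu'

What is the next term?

Each string has the form f^{3n-2} i^{4n+3} u^{n+3}, where the shown terms are n = 2, 3, 4, 5, 6.
For the next term, n = 7, so the run lengths are 19, 31, 10.

fffffffffffffffffffiiiiiiiiiiiiiiiiiiiiiiiiiiiiiiiuuuuuuuuuu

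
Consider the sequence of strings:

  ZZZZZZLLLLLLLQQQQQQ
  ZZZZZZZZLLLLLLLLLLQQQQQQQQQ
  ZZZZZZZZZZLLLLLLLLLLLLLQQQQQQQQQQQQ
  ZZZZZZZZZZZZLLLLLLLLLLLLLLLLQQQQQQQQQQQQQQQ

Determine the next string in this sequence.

Each string has the form Z^{2n+2} L^{3n+1} Q^{3n}, where the shown terms are n = 2, 3, 4, 5.
For the next term, n = 6, so the run lengths are 14, 19, 18.

ZZZZZZZZZZZZZZLLLLLLLLLLLLLLLLLLLQQQQQQQQQQQQQQQQQQ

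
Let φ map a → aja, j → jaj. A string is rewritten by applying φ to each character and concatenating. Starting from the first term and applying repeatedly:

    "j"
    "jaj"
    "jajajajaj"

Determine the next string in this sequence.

jajajajajajajajajajajajajaj

Expanding jajajajaj: j→jaj, a→aja, j→jaj, a→aja, j→jaj, a→aja, j→jaj, a→aja, j→jaj. Concatenated: jaj aja jaj aja jaj aja jaj aja jaj.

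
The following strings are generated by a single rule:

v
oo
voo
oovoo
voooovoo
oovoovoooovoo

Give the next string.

voooovoooovoovoooovoo

Each term (from the third on) is the two preceding terms concatenated in order: term 3 = v·oo = voo.
The next term joins voooovoo and oovoovoooovoo.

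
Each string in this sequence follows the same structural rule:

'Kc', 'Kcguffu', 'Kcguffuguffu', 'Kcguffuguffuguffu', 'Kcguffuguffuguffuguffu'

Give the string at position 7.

Every step adds guffu to the end: s(k+1) = s(k)·guffu.
From Kcguffuguffuguffuguffu, 2 further steps: Kcguffuguffuguffuguffu → Kcguffuguffuguffuguffuguffu → (answer).

Kcguffuguffuguffuguffuguffuguffu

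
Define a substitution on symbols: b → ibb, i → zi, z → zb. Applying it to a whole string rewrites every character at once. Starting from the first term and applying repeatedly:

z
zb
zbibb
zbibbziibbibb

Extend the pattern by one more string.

φ(zbibbziibbibb) expands symbol-by-symbol to zb ibb zi ibb ibb zb zi zi ibb ibb zi ibb ibb; joining the 13 pieces gives the next term.

zbibbziibbibbzbziziibbibbziibbibb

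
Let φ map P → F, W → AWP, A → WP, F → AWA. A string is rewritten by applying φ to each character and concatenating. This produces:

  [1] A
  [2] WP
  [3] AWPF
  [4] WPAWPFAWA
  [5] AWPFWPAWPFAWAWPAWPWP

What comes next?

WPAWPFAWAAWPFWPAWPFAWAWPAWPWPAWPFWPAWPFAWPF

Replace each of the 20 characters of AWPFWPAWPFAWAWPAWPWP in place — WP AWP F AWA AWP F WP AWP F AWA WP AWP WP AWP F WP AWP F AWP F — and concatenate.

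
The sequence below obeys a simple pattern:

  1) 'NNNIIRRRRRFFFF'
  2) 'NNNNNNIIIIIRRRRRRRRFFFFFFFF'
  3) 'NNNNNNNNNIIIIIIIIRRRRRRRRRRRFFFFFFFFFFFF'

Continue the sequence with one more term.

Term n consists of 3n N's, followed by 3n-1 I's, followed by 3n+2 R's, followed by 4n F's (n = 1, 2, …).
Setting n = 4 gives 12, 11, 14, 16 characters in each block.

NNNNNNNNNNNNIIIIIIIIIIIRRRRRRRRRRRRRRFFFFFFFFFFFFFFFF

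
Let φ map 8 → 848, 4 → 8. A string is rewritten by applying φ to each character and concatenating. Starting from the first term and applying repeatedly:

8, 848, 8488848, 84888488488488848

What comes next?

Rewriting the 17 symbols of 84888488488488848 one by one yields 848 8 848 848 848 8 848 848 8 848 848 8 848 848 848 8 848; concatenated:

84888488488488848848884884888488488488848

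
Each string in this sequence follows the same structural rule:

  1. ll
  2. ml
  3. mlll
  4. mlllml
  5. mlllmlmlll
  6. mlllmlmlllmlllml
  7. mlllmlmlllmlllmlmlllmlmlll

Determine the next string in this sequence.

From term 3 onward, concatenate the last term with the second-to-last: ml·ll = mlll, mlll·ml = mlllml, …
So term 8 is mlllmlmlllmlllmlmlllmlmlll·mlllmlmlllmlllml.

mlllmlmlllmlllmlmlllmlmlllmlllmlmlllmlllml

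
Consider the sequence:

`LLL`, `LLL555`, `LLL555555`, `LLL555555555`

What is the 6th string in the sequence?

LLL555555555555555

Every step adds 555 to the end: s(k+1) = s(k)·555.
From LLL555555555, 2 further steps: LLL555555555 → LLL555555555555 → (answer).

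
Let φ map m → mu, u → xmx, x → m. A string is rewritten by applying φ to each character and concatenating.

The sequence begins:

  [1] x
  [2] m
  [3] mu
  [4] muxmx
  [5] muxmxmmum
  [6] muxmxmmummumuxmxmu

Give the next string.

Replace each of the 18 characters of muxmxmmummumuxmxmu in place — mu xmx m mu m mu mu xmx mu mu xmx mu xmx m mu m mu xmx — and concatenate.

muxmxmmummumuxmxmumuxmxmuxmxmmummuxmx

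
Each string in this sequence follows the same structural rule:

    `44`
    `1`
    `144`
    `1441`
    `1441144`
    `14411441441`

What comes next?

144114414411441144

Each term (from the third on) is the previous term followed by the one before it: term 3 = 1·44 = 144.
The next term joins 14411441441 and 1441144.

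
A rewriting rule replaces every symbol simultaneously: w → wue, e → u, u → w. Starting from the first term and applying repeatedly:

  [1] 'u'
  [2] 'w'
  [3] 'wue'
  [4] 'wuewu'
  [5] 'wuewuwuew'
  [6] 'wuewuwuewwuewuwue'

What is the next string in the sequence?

wuewuwuewwuewuwuewuewuwuewwuewu

φ(wuewuwuewwuewuwue) expands symbol-by-symbol to wue w u wue w wue w u wue wue w u wue w wue w u; joining the 17 pieces gives the next term.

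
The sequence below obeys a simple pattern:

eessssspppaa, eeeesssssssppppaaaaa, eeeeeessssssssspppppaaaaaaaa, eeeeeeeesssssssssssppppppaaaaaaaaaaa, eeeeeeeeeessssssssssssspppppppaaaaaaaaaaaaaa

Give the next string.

eeeeeeeeeeeesssssssssssssssppppppppaaaaaaaaaaaaaaaaa

Reading off run lengths: e runs 2, 4, 6, 8, 10; s runs 5, 7, 9, 11, 13; p runs 3, 4, 5, 6, 7; a runs 2, 5, 8, 11, 14 — each is linear in n (n = 1, 2, …).
At n = 6 the blocks have lengths 12, 15, 8, 17.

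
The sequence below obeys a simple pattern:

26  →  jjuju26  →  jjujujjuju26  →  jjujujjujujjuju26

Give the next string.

jjujujjujujjujujjuju26

The strings grow by a fixed prefix jjuju each time.
One more step from jjujujjujujjuju26 gives the answer.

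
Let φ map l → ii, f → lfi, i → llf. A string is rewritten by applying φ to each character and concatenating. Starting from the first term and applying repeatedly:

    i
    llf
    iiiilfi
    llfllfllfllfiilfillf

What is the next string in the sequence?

Rewriting the 20 symbols of llfllfllfllfiilfillf one by one yields ii ii lfi ii ii lfi ii ii lfi ii ii lfi llf llf ii lfi llf ii ii lfi; concatenated:

iiiilfiiiiilfiiiiilfiiiiilfillfllfiilfillfiiiilfi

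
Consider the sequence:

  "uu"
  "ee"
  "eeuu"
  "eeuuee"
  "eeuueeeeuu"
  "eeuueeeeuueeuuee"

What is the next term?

eeuueeeeuueeuueeeeuueeeeuu

Each term (from the third on) is the previous term followed by the one before it: term 3 = ee·uu = eeuu.
So term 7 is eeuueeeeuueeuuee·eeuueeeeuu.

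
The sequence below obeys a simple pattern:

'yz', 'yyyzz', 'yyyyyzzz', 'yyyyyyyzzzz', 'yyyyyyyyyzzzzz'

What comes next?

yyyyyyyyyyyzzzzzz

The n-th term is 2n-1 y's then n z's (n = 1, 2, …).
For the next term, n = 6, so the run lengths are 11, 6.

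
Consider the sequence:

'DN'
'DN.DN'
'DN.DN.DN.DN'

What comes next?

Every step duplicates the string with '.' between the halves.
Doubling DN.DN.DN.DN with '.' between the halves:

DN.DN.DN.DN.DN.DN.DN.DN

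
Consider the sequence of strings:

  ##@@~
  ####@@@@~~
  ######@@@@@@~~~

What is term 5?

##########@@@@@@@@@@~~~~~

Term n consists of 2n #'s, followed by 2n @'s, followed by n ~'s (n = 1, 2, …).
Setting n = 5 gives 10, 10, 5 characters in each block.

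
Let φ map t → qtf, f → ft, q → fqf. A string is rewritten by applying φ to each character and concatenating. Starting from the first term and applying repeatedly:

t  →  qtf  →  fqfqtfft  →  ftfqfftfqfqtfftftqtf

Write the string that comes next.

φ(ftfqfftfqfqtfftftqtf) expands symbol-by-symbol to ft qtf ft fqf ft ft qtf ft fqf ft fqf qtf ft ft qtf ft qtf fqf qtf ft; joining the 20 pieces gives the next term.

ftqtfftfqfftftqtfftfqfftfqfqtfftftqtfftqtffqfqtfft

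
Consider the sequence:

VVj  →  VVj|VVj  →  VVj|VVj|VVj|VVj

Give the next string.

s(k+1) = s(k)·|·s(k) — each term doubles the last with '|' between the halves.
Doubling VVj|VVj|VVj|VVj with '|' between the halves:

VVj|VVj|VVj|VVj|VVj|VVj|VVj|VVj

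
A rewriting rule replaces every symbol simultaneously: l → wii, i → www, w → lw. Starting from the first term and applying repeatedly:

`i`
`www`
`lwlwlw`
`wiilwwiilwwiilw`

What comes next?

Applying the rule to each of the 15 symbols of wiilwwiilwwiilw gives the pieces lw www www wii lw lw www www wii lw lw www www wii lw, which concatenate to the answer.

lwwwwwwwwiilwlwwwwwwwwiilwlwwwwwwwwiilw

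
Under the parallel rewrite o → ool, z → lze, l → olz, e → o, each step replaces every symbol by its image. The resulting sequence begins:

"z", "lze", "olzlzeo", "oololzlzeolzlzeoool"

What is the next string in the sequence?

Rewriting the 19 symbols of oololzlzeolzlzeoool one by one yields ool ool olz ool olz lze olz lze o ool olz lze olz lze o ool ool ool olz; concatenated:

ooloololzoololzlzeolzlzeooololzlzeolzlzeooolooloololz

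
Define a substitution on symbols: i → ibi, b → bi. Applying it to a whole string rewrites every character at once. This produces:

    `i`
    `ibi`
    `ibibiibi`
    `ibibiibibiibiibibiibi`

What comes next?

ibibiibibiibiibibiibibiibiibibiibiibibiibibiibiibibiibi

φ(ibibiibibiibiibibiibi) expands symbol-by-symbol to ibi bi ibi bi ibi ibi bi ibi bi ibi ibi bi ibi ibi bi ibi bi ibi ibi bi ibi; joining the 21 pieces gives the next term.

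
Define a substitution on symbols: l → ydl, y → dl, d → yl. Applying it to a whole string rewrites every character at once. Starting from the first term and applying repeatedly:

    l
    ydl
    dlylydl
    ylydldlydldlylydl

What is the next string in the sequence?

dlydldlylydlylydldlylydlylydldlydldlylydl

φ(ylydldlydldlylydl) expands symbol-by-symbol to dl ydl dl yl ydl yl ydl dl yl ydl yl ydl dl ydl dl yl ydl; joining the 17 pieces gives the next term.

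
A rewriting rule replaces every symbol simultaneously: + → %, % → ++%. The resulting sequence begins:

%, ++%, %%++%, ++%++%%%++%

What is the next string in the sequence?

%%++%%%++%++%++%%%++%

Apply φ to ++%++%%%++% symbol by symbol: +→%, +→%, %→++%, +→%, +→%, %→++%, %→++%, %→++%, +→%, +→%, %→++%; joined: % % ++% % % ++% ++% ++% % % ++%.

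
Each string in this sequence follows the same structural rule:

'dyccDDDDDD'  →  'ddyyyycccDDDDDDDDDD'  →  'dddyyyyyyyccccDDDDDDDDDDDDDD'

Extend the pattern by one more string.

Term n consists of n d's, followed by 3n-2 y's, followed by n+1 c's, followed by 4n+2 D's (n = 1, 2, …).
For the next term, n = 4, so the run lengths are 4, 10, 5, 18.

ddddyyyyyyyyyycccccDDDDDDDDDDDDDDDDDD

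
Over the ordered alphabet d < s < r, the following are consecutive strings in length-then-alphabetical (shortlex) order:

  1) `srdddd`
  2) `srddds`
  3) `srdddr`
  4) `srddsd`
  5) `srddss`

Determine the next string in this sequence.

srddsr

Treat srddss as a base-3 numeral over the given alphabet and add one, carrying through any trailing r's.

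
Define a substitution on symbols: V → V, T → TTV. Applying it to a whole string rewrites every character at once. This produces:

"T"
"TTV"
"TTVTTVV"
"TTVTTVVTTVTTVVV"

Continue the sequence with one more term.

Applying the rule to each of the 15 symbols of TTVTTVVTTVTTVVV gives the pieces TTV TTV V TTV TTV V V TTV TTV V TTV TTV V V V, which concatenate to the answer.

TTVTTVVTTVTTVVVTTVTTVVTTVTTVVVV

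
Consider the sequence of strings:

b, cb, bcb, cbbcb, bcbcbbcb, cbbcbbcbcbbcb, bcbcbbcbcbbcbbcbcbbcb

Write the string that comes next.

cbbcbbcbcbbcbbcbcbbcbcbbcbbcbcbbcb

This is a Fibonacci-style word recurrence s(k) = s(k−2)·s(k−1): e.g. b·cb = bcb.
Continuing: cbbcbbcbcbbcb · bcbcbbcbcbbcbbcbcbbcb gives term 8.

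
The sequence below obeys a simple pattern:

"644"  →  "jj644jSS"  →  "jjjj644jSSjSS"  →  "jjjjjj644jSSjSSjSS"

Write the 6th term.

Each term wraps the previous one in jj on the left and jSS on the right.
From jjjjjj644jSSjSSjSS, 2 further steps: jjjjjj644jSSjSSjSS → jjjjjjjj644jSSjSSjSSjSS → (answer).

jjjjjjjjjj644jSSjSSjSSjSSjSS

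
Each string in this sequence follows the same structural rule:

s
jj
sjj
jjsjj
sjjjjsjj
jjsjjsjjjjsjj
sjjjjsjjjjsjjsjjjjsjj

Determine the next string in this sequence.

From term 3 onward, concatenate the second-to-last term with the last: s·jj = sjj, jj·sjj = jjsjj, …
The next term joins jjsjjsjjjjsjj and sjjjjsjjjjsjjsjjjjsjj.

jjsjjsjjjjsjjsjjjjsjjjjsjjsjjjjsjj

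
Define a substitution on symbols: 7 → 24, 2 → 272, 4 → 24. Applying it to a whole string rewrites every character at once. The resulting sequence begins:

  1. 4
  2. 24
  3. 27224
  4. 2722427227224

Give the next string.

Rewriting the 13 symbols of 2722427227224 one by one yields 272 24 272 272 24 272 24 272 272 24 272 272 24; concatenated:

2722427227224272242722722427227224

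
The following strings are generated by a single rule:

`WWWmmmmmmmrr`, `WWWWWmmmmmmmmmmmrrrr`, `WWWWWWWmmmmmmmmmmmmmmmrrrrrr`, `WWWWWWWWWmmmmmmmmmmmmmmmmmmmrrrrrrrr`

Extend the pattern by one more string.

Reading off run lengths: W runs 3, 5, 7, 9; m runs 7, 11, 15, 19; r runs 2, 4, 6, 8 — each is linear in n, where the shown terms are n = 2, 3, 4, 5.
For the next term, n = 6, so the run lengths are 11, 23, 10.

WWWWWWWWWWWmmmmmmmmmmmmmmmmmmmmmmmrrrrrrrrrr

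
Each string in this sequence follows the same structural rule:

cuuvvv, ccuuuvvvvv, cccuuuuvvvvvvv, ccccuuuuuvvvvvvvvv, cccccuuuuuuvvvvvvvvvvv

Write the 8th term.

ccccccccuuuuuuuuuvvvvvvvvvvvvvvvvv

The n-th term is n c's then n+1 u's then 2n+1 v's (n = 1, 2, …).
At n = 8 the blocks have lengths 8, 9, 17.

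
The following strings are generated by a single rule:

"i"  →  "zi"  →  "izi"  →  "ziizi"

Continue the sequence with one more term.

iziziizi

This is a Fibonacci-style word recurrence s(k) = s(k−2)·s(k−1): e.g. i·zi = izi.
The next term joins izi and ziizi.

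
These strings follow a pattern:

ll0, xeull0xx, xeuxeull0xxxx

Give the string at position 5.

Every step adds xeu to the front and xx to the end of the previous string.
From xeuxeull0xxxx, 2 further steps: xeuxeull0xxxx → xeuxeuxeull0xxxxxx → (answer).

xeuxeuxeuxeull0xxxxxxxx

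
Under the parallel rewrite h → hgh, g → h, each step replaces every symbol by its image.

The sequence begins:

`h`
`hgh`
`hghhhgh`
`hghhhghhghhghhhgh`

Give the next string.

Rewriting the 17 symbols of hghhhghhghhghhhgh one by one yields hgh h hgh hgh hgh h hgh hgh h hgh hgh h hgh hgh hgh h hgh; concatenated:

hghhhghhghhghhhghhghhhghhghhhghhghhghhhgh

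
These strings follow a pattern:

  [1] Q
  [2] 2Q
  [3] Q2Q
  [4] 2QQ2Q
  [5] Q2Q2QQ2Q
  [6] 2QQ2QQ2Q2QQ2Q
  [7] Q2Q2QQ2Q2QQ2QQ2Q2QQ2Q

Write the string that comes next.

This is a Fibonacci-style word recurrence s(k) = s(k−2)·s(k−1): e.g. Q·2Q = Q2Q.
Continuing: 2QQ2QQ2Q2QQ2Q · Q2Q2QQ2Q2QQ2QQ2Q2QQ2Q gives term 8.

2QQ2QQ2Q2QQ2QQ2Q2QQ2Q2QQ2QQ2Q2QQ2Q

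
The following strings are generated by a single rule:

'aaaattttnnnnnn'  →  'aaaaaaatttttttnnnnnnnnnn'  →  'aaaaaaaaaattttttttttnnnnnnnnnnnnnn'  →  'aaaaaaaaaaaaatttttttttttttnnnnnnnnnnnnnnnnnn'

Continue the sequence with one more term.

The n-th term is 3n+1 a's then 3n+1 t's then 4n+2 n's (n = 1, 2, …).
At n = 5 the blocks have lengths 16, 16, 22.

aaaaaaaaaaaaaaaattttttttttttttttnnnnnnnnnnnnnnnnnnnnnn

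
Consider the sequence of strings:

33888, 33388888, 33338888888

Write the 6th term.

Each string has the form 3^{n+1} 8^{2n+1} (n = 1, 2, …).
At n = 6 the blocks have lengths 7, 13.

33333338888888888888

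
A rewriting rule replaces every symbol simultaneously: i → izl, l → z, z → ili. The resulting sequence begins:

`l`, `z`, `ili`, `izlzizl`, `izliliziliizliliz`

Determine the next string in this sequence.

Rewriting the 17 symbols of izliliziliizliliz one by one yields izl ili z izl z izl ili izl z izl izl ili z izl z izl ili; concatenated:

izlilizizlzizliliizlzizlizlilizizlzizlili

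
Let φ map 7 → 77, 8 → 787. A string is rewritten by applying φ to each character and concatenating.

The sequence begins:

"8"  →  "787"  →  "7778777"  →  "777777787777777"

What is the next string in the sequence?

Rewriting the 15 symbols of 777777787777777 one by one yields 77 77 77 77 77 77 77 787 77 77 77 77 77 77 77; concatenated:

7777777777777778777777777777777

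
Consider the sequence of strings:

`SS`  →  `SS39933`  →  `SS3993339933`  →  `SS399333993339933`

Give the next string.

The strings grow by a fixed suffix 39933 each time.
So the next term is SS399333993339933·39933.

SS39933399333993339933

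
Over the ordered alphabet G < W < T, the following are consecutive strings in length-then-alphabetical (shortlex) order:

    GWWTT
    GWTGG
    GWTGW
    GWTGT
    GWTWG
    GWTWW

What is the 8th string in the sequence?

Advancing 2 positions from GWTWW through GWTWW → GWTWT reaches term 8.

GWTTG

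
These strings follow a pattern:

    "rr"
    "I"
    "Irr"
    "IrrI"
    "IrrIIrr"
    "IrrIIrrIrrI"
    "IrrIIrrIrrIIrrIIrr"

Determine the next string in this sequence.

IrrIIrrIrrIIrrIIrrIrrIIrrIrrI

From term 3 onward, concatenate the last term with the second-to-last: I·rr = Irr, Irr·I = IrrI, …
The next term joins IrrIIrrIrrIIrrIIrr and IrrIIrrIrrI.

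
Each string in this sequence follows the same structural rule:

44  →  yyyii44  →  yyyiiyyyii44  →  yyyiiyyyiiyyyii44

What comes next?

The strings grow by a fixed prefix yyyii each time.
Applying this once more to yyyiiyyyiiyyyii44:

yyyiiyyyiiyyyiiyyyii44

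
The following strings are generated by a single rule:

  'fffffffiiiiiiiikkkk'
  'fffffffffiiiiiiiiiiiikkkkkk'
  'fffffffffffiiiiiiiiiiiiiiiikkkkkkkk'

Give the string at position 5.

fffffffffffffffiiiiiiiiiiiiiiiiiiiiiiiikkkkkkkkkkkk

The n-th term is 2n+3 f's then 4n i's then 2n k's, where the shown terms are n = 2, 3, 4.
Setting n = 6 gives 15, 24, 12 characters in each block.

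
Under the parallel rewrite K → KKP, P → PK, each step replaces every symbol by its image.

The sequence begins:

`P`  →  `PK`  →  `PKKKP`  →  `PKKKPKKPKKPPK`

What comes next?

Applying the rule to each of the 13 symbols of PKKKPKKPKKPPK gives the pieces PK KKP KKP KKP PK KKP KKP PK KKP KKP PK PK KKP, which concatenate to the answer.

PKKKPKKPKKPPKKKPKKPPKKKPKKPPKPKKKP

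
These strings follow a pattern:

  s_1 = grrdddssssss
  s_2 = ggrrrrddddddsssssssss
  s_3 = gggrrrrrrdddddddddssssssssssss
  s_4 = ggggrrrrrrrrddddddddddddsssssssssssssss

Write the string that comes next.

gggggrrrrrrrrrrdddddddddddddddssssssssssssssssss

The n-th term is n g's then 2n r's then 3n d's then 3n+3 s's (n = 1, 2, …).
For the next term, n = 5, so the run lengths are 5, 10, 15, 18.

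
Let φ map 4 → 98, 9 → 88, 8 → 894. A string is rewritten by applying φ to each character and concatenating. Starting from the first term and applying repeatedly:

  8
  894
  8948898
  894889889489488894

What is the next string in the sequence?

894889889489488894894889889488988948948948898

φ(894889889489488894) expands symbol-by-symbol to 894 88 98 894 894 88 894 894 88 98 894 88 98 894 894 894 88 98; joining the 18 pieces gives the next term.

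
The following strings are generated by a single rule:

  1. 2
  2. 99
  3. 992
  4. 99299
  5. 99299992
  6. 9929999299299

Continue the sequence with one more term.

992999929929999299992

Each term (from the third on) is the previous term followed by the one before it: term 3 = 99·2 = 992.
Continuing: 9929999299299 · 99299992 gives term 7.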